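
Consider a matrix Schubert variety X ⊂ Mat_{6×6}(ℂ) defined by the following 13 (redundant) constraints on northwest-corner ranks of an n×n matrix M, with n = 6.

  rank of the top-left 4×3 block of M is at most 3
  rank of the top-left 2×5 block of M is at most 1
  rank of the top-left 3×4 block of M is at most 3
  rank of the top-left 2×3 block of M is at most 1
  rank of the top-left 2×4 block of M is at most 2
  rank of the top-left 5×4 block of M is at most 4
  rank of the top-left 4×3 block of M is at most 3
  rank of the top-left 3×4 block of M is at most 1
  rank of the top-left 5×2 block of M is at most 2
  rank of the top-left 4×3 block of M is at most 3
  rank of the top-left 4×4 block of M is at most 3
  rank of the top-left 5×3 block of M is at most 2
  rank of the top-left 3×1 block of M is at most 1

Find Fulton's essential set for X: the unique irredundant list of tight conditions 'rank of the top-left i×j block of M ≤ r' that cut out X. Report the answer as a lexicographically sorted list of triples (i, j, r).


Recovering R(i,j) via the rank-extension bound from the 13 conditions:

  i=1: 1  1  1  1  1  1
  i=2: 1  1  1  1  1  2
  i=3: 1  1  1  1  2  3
  i=4: 1  2  2  2  3  4
  i=5: 1  2  2  3  4  5
  i=6: 1  2  3  4  5  6

reading off 1-entries of Δ²R: w = (1, 6, 5, 2, 4, 3).

D(w) has 8 cells with 3 SE-corners; essential set:

[(2, 5, 1), (3, 4, 1), (5, 3, 2)]


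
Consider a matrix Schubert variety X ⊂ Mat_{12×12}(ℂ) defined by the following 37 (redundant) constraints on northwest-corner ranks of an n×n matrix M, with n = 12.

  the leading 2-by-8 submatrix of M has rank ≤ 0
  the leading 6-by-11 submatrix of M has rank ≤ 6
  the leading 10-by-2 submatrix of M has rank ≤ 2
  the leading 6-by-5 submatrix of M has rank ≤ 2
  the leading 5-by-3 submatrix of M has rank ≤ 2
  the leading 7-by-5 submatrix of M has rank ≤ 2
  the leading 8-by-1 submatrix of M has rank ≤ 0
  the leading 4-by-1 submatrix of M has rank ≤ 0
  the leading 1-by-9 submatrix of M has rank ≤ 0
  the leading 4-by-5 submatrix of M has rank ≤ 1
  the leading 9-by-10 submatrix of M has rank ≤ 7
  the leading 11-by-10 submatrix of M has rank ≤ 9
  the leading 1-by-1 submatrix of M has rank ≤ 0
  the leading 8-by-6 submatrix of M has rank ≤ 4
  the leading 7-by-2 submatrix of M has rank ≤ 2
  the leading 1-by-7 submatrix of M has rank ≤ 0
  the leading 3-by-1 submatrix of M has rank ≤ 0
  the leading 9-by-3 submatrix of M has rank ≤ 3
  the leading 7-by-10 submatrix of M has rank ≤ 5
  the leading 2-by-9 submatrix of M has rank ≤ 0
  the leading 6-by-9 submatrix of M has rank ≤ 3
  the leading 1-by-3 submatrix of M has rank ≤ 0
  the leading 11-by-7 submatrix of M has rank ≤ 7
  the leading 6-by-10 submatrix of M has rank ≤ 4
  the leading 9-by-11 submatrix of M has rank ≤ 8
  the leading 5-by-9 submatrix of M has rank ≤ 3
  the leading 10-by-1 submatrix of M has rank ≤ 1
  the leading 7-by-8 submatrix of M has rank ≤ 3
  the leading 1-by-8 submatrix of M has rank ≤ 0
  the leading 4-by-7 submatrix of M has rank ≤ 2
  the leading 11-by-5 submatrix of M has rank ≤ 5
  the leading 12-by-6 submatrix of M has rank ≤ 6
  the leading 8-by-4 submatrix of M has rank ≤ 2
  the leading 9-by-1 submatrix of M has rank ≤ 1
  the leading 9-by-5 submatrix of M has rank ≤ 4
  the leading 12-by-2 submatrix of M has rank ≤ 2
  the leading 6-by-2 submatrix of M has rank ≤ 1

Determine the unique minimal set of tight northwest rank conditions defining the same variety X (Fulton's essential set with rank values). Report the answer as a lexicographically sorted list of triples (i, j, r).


Rank table r_w(12×12) implied by the 37 constraints:

  0, 0, 0, 0, 0, 0, 0, 0, 0, 1, 1, 1
  0, 0, 0, 0, 0, 0, 0, 0, 0, 1, 2, 2
  0, 1, 1, 1, 1, 1, 1, 1, 1, 2, 3, 3
  0, 1, 1, 1, 1, 2, 2, 2, 2, 3, 4, 4
  0, 1, 2, 2, 2, 3, 3, 3, 3, 4, 5, 5
  0, 1, 2, 2, 2, 3, 3, 3, 3, 4, 5, 6
  0, 1, 2, 2, 2, 3, 3, 3, 4, 5, 6, 7
  0, 1, 2, 2, 3, 4, 4, 4, 5, 6, 7, 8
  1, 2, 3, 3, 4, 5, 5, 5, 6, 7, 8, 9
  1, 2, 3, 4, 5, 6, 6, 6, 7, 8, 9, 10
  1, 2, 3, 4, 5, 6, 7, 7, 8, 9, 10, 11
  1, 2, 3, 4, 5, 6, 7, 8, 9, 10, 11, 12

the unique w with this rank table is (10, 11, 2, 6, 3, 12, 9, 5, 1, 4, 7, 8).

|D(w)|=37, |Ess(w)|=7:

[(2, 9, 0), (4, 5, 1), (6, 9, 3), (7, 5, 2), (7, 8, 3), (8, 1, 0), (8, 4, 2)]


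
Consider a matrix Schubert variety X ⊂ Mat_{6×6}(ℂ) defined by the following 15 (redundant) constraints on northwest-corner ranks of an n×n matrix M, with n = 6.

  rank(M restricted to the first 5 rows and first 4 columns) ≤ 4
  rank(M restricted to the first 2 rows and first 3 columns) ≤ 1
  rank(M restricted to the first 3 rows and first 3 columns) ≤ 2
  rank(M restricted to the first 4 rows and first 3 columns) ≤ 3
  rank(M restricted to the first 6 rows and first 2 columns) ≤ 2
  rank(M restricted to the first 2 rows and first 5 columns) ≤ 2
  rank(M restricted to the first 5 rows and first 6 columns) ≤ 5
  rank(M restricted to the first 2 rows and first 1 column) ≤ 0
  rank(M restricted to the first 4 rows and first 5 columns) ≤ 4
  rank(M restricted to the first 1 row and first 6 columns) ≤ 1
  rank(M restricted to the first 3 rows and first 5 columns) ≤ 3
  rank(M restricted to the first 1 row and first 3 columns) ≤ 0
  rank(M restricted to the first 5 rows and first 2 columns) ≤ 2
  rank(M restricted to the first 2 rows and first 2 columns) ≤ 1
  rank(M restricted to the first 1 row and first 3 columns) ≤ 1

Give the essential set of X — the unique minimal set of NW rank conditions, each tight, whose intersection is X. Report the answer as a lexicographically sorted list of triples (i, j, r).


Recovering R(i,j) via the rank-extension bound from the 15 conditions:

  0  0  0  1  1  1
  0  1  1  2  2  2
  1  2  2  3  3  3
  1  2  3  4  4  4
  1  2  3  4  5  5
  1  2  3  4  5  6

giving w = (4, 2, 1, 3, 5, 6) via Δ²R.

2 SE-corners of the 4-cell Rothe diagram give Ess(w):

[(1, 3, 0), (2, 1, 0)]


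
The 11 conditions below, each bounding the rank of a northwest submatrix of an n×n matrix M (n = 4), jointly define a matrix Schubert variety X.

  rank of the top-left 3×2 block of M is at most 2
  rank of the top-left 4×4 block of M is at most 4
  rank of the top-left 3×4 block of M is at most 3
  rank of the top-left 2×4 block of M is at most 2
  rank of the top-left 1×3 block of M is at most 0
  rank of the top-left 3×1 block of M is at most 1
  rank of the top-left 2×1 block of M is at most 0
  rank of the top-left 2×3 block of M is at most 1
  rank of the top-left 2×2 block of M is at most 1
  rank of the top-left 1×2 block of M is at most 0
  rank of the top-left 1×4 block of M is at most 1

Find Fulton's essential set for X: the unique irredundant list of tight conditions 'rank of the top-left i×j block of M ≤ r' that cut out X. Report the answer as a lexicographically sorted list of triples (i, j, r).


Reconstructing r_w from the 11 given conditions:

  i=1: 0 0 0 1
  i=2: 0 1 1 2
  i=3: 1 2 2 3
  i=4: 1 2 3 4

so w = (4, 2, 1, 3).

D(w) has 4 cells with 2 SE-corners; essential set:

[(1, 3, 0), (2, 1, 0)]


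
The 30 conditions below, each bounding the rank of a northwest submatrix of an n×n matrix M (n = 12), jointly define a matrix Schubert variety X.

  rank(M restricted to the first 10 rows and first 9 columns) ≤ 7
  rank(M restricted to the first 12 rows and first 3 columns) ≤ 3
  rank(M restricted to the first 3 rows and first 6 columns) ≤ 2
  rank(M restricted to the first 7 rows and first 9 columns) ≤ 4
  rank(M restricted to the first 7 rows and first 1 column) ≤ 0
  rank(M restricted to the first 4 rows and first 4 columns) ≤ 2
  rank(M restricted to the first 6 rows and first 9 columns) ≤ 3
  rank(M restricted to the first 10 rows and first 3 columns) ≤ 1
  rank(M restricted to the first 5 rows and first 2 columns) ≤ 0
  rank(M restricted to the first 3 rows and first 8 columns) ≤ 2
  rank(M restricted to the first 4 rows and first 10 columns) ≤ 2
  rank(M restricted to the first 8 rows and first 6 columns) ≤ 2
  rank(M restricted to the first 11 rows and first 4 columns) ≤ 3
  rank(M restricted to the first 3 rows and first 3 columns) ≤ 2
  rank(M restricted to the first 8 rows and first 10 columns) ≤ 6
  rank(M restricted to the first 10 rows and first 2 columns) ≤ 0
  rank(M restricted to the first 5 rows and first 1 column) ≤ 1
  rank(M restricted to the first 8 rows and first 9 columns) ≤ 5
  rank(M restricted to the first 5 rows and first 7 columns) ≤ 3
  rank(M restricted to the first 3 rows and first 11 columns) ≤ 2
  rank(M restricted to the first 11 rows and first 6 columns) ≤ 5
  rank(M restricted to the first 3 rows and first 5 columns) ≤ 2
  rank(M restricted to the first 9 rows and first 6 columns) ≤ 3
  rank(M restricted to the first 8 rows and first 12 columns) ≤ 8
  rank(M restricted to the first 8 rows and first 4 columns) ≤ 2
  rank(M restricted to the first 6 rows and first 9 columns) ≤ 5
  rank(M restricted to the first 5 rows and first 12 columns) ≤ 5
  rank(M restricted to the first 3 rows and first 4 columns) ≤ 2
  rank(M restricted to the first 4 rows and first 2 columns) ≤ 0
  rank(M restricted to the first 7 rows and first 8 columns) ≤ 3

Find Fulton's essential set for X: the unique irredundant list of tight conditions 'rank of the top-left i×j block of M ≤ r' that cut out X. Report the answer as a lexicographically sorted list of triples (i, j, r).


Recovering R(i,j) via the rank-extension bound from the 30 conditions:

  i=1: 0  0  1  1  1  1  1  1  1  1  1  1
  i=2: 0  0  1  2  2  2  2  2  2  2  2  2
  i=3: 0  0  1  2  2  2  2  2  2  2  2  3
  i=4: 0  0  1  2  2  2  2  2  2  2  3  4
  i=5: 0  0  1  2  2  2  3  3  3  3  4  5
  i=6: 0  0  1  2  2  2  3  3  3  4  5  6
  i=7: 0  0  1  2  2  2  3  3  4  5  6  7
  i=8: 0  0  1  2  2  2  3  4  5  6  7  8
  i=9: 0  0  1  2  3  3  4  5  6  7  8  9
  i=10: 0  0  1  2  3  4  5  6  7  8  9  10
  i=11: 1  1  2  3  4  5  6  7  8  9  10  11
  i=12: 1  2  3  4  5  6  7  8  9  10  11  12

reading off 1-entries of Δ²R: w = (3, 4, 12, 11, 7, 10, 9, 8, 5, 6, 1, 2).

ℓ(w)=44; the 6 essential cells (i,j,r):

[(3, 11, 2), (4, 10, 2), (6, 9, 3), (7, 8, 3), (8, 6, 2), (10, 2, 0)]


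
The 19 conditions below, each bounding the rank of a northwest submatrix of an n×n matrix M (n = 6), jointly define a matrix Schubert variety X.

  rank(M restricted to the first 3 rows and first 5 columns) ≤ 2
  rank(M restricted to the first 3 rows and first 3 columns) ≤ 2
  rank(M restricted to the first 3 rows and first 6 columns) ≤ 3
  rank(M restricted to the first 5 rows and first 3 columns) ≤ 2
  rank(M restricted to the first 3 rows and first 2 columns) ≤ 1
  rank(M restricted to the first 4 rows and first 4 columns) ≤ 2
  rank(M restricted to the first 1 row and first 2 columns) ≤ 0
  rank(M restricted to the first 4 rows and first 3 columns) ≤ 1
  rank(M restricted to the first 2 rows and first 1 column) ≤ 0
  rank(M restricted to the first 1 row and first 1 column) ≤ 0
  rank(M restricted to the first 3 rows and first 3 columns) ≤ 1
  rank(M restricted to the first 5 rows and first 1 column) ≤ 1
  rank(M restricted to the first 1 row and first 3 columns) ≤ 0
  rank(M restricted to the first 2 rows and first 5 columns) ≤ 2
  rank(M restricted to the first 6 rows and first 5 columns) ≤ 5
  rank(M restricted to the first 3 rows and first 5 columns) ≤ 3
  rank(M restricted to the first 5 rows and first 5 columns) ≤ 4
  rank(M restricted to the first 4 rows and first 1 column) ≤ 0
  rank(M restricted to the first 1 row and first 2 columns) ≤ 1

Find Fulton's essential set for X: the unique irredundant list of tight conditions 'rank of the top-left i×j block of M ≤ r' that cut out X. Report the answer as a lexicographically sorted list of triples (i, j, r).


Reconstructing r_w from the 19 given conditions:

  0 | 0 | 0 | 1 | 1 | 1
  0 | 1 | 1 | 2 | 2 | 2
  0 | 1 | 1 | 2 | 2 | 3
  0 | 1 | 1 | 2 | 3 | 4
  1 | 2 | 2 | 3 | 4 | 5
  1 | 2 | 3 | 4 | 5 | 6

second differences of R give the permutation w = (4, 2, 6, 5, 1, 3).

4 SE-corners of the 9-cell Rothe diagram give Ess(w):

[(1, 3, 0), (3, 5, 2), (4, 1, 0), (4, 3, 1)]


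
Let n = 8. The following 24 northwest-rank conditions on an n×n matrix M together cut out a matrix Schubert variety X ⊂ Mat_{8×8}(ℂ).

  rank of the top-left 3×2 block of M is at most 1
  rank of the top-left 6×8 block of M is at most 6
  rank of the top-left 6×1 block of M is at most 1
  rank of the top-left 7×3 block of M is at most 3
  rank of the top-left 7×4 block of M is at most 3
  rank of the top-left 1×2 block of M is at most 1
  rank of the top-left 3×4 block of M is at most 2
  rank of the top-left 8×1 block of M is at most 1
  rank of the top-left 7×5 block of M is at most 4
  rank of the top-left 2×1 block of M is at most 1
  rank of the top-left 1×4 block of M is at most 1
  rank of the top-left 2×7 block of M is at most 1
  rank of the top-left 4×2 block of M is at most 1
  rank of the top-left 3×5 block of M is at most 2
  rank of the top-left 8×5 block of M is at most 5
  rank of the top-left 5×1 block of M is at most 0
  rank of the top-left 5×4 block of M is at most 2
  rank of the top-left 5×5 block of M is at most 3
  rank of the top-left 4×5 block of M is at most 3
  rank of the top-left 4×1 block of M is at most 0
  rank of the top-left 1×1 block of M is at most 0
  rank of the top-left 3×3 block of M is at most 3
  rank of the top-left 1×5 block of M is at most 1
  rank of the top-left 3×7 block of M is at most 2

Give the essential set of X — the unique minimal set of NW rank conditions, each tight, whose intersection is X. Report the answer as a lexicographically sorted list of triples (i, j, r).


Computing R[i][j] = min implied NW-rank bound (n=8, 24 conditions):

  i=1: 0  1  1  1  1  1  1  1
  i=2: 0  1  1  1  1  1  1  2
  i=3: 0  1  2  2  2  2  2  3
  i=4: 0  1  2  2  3  3  3  4
  i=5: 0  1  2  2  3  4  4  5
  i=6: 1  2  3  3  4  5  5  6
  i=7: 1  2  3  3  4  5  6  7
  i=8: 1  2  3  4  5  6  7  8

so w = (2, 8, 3, 5, 6, 1, 7, 4).

ℓ(w)=13; the 4 essential cells (i,j,r):

[(2, 7, 1), (5, 1, 0), (5, 4, 2), (7, 4, 3)]


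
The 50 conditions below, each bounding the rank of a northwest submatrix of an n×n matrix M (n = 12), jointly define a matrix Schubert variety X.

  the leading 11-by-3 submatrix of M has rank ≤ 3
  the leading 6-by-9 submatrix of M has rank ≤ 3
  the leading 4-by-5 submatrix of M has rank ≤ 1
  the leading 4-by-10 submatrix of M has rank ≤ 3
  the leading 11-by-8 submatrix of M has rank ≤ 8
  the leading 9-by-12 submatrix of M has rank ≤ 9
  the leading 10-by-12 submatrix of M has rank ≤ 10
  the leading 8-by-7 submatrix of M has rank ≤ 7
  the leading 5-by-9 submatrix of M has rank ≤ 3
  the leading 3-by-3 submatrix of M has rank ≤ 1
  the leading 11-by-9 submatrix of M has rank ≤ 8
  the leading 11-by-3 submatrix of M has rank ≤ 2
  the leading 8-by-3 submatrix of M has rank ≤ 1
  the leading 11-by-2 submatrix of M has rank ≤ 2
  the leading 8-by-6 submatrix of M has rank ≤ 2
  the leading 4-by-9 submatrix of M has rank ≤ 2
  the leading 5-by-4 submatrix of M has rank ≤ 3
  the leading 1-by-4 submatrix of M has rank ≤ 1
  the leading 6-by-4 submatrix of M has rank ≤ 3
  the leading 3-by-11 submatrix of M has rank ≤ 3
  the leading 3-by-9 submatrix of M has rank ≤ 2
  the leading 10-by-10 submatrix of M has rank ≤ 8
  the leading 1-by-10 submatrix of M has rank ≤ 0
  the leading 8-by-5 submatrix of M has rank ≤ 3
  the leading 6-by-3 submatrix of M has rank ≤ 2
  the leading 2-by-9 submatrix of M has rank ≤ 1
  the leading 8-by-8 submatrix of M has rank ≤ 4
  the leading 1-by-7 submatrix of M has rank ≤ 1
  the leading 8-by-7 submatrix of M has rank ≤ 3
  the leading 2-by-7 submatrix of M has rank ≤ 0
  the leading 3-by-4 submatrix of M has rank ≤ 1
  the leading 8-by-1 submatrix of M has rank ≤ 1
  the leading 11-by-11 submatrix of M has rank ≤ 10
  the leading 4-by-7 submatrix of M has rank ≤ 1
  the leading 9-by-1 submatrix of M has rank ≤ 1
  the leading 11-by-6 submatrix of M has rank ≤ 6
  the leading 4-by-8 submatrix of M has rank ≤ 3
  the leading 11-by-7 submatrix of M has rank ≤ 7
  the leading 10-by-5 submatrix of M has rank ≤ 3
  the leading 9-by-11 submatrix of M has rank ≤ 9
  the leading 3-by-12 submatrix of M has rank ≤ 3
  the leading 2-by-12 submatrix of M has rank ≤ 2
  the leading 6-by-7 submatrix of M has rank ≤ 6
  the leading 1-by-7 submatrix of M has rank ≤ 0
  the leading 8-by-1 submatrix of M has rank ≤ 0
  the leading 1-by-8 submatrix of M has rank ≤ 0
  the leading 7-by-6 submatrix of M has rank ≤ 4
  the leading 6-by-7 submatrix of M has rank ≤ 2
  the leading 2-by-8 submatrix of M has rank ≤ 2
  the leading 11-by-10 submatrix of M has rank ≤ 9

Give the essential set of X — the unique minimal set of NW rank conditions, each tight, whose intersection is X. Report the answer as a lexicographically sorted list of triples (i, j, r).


Rank table r_w(12×12) implied by the 50 constraints:

  R[1]: 0 0 0 0 0 0 0 0 0 0 1 1
  R[2]: 0 0 0 0 0 0 0 1 1 1 2 2
  R[3]: 0 1 1 1 1 1 1 2 2 2 3 3
  R[4]: 0 1 1 1 1 1 1 2 2 3 4 4
  R[5]: 0 1 1 2 2 2 2 3 3 4 5 5
  R[6]: 0 1 1 2 2 2 2 3 3 4 5 6
  R[7]: 0 1 1 2 2 2 3 4 4 5 6 7
  R[8]: 0 1 1 2 2 2 3 4 5 6 7 8
  R[9]: 1 2 2 3 3 3 4 5 6 7 8 9
  R[10]: 1 2 2 3 3 4 5 6 7 8 9 10
  R[11]: 1 2 2 3 4 5 6 7 8 9 10 11
  R[12]: 1 2 3 4 5 6 7 8 9 10 11 12

reading off 1-entries of Δ²R: w = (11, 8, 2, 10, 4, 12, 7, 9, 1, 6, 5, 3).

|D(w)|=44, |Ess(w)|=11:

[(1, 10, 0), (2, 7, 0), (4, 7, 1), (4, 9, 2), (6, 7, 2), (6, 9, 3), (8, 1, 0), (8, 3, 1), (8, 6, 2), (10, 5, 3), (11, 3, 2)]


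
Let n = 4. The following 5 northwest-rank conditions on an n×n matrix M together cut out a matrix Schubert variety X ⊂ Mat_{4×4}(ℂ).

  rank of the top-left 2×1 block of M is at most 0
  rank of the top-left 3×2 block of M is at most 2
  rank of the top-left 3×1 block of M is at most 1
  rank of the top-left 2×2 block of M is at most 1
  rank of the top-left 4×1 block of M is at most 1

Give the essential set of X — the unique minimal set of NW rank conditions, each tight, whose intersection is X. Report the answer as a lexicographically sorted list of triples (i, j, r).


Rank table r_w(4×4) implied by the 5 constraints:

  row 1: 0 1 1 1
  row 2: 0 1 2 2
  row 3: 1 2 3 3
  row 4: 1 2 3 4

so w = (2, 3, 1, 4).

ℓ(w)=2; the 1 essential cell (i,j,r):

[(2, 1, 0)]


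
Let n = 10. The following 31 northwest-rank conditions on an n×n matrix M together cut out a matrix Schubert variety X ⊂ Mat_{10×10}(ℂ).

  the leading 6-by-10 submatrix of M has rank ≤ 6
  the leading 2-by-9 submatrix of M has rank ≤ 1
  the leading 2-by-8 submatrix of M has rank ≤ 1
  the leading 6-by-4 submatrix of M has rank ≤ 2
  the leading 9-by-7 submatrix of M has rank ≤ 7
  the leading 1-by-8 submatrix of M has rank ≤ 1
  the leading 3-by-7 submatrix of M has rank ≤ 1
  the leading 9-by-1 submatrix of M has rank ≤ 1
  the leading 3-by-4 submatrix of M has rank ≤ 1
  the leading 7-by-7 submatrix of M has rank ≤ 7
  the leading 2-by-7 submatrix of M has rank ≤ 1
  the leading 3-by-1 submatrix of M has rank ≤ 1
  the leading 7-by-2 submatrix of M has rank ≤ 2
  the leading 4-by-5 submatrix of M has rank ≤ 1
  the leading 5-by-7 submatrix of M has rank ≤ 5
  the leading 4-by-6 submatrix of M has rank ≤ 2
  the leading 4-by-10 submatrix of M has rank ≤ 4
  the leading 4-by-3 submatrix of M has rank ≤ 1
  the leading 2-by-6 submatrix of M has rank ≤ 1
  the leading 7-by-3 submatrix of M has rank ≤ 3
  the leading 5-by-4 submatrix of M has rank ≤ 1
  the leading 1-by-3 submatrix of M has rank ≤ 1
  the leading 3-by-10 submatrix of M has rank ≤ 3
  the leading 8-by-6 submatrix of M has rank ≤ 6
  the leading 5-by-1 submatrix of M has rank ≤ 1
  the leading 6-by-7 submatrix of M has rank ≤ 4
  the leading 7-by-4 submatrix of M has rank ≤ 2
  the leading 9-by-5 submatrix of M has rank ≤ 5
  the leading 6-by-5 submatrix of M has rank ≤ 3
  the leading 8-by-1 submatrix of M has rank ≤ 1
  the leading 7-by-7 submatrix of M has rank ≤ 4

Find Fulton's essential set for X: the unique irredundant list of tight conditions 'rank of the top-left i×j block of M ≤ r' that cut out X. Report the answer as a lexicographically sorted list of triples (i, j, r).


Propagating the 31 rank bounds to every northwest block:

  row 1: 1 | 1 | 1 | 1 | 1 | 1 | 1 | 1 | 1 | 1
  row 2: 1 | 1 | 1 | 1 | 1 | 1 | 1 | 1 | 1 | 2
  row 3: 1 | 1 | 1 | 1 | 1 | 1 | 1 | 2 | 2 | 3
  row 4: 1 | 1 | 1 | 1 | 1 | 2 | 2 | 3 | 3 | 4
  row 5: 1 | 1 | 1 | 1 | 2 | 3 | 3 | 4 | 4 | 5
  row 6: 1 | 2 | 2 | 2 | 3 | 4 | 4 | 5 | 5 | 6
  row 7: 1 | 2 | 2 | 2 | 3 | 4 | 4 | 5 | 6 | 7
  row 8: 1 | 2 | 3 | 3 | 4 | 5 | 5 | 6 | 7 | 8
  row 9: 1 | 2 | 3 | 4 | 5 | 6 | 6 | 7 | 8 | 9
  row 10: 1 | 2 | 3 | 4 | 5 | 6 | 7 | 8 | 9 | 10

so w = (1, 10, 8, 6, 5, 2, 9, 3, 4, 7).

Rothe diagram D(w) (24 cells), 6 SE-corners (essential conditions):

[(2, 9, 1), (3, 7, 1), (4, 5, 1), (5, 4, 1), (7, 4, 2), (7, 7, 4)]


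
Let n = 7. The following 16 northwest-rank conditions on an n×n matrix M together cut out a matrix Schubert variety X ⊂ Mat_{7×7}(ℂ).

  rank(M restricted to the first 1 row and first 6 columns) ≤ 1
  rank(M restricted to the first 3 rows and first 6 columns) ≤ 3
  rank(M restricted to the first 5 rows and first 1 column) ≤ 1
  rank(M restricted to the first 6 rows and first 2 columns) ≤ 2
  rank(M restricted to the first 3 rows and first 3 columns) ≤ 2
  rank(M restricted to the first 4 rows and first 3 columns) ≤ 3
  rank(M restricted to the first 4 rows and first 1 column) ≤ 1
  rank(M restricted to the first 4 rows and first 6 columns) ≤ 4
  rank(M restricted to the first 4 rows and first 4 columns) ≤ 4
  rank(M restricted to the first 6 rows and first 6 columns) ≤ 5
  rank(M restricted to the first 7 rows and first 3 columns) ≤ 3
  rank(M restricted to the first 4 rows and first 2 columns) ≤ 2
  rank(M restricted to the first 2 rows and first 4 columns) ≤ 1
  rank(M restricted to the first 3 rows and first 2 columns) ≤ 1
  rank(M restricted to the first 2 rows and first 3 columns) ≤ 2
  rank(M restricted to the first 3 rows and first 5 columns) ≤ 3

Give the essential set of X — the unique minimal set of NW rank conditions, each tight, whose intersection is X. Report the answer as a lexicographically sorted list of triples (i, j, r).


Rank table r_w(7×7) implied by the 16 constraints:

  i=1: 1 | 1 | 1 | 1 | 1 | 1 | 1
  i=2: 1 | 1 | 1 | 1 | 2 | 2 | 2
  i=3: 1 | 1 | 2 | 2 | 3 | 3 | 3
  i=4: 1 | 2 | 3 | 3 | 4 | 4 | 4
  i=5: 1 | 2 | 3 | 4 | 5 | 5 | 5
  i=6: 1 | 2 | 3 | 4 | 5 | 5 | 6
  i=7: 1 | 2 | 3 | 4 | 5 | 6 | 7

reading off 1-entries of Δ²R: w = (1, 5, 3, 2, 4, 7, 6).

Rothe diagram D(w) (5 cells), 3 SE-corners (essential conditions):

[(2, 4, 1), (3, 2, 1), (6, 6, 5)]


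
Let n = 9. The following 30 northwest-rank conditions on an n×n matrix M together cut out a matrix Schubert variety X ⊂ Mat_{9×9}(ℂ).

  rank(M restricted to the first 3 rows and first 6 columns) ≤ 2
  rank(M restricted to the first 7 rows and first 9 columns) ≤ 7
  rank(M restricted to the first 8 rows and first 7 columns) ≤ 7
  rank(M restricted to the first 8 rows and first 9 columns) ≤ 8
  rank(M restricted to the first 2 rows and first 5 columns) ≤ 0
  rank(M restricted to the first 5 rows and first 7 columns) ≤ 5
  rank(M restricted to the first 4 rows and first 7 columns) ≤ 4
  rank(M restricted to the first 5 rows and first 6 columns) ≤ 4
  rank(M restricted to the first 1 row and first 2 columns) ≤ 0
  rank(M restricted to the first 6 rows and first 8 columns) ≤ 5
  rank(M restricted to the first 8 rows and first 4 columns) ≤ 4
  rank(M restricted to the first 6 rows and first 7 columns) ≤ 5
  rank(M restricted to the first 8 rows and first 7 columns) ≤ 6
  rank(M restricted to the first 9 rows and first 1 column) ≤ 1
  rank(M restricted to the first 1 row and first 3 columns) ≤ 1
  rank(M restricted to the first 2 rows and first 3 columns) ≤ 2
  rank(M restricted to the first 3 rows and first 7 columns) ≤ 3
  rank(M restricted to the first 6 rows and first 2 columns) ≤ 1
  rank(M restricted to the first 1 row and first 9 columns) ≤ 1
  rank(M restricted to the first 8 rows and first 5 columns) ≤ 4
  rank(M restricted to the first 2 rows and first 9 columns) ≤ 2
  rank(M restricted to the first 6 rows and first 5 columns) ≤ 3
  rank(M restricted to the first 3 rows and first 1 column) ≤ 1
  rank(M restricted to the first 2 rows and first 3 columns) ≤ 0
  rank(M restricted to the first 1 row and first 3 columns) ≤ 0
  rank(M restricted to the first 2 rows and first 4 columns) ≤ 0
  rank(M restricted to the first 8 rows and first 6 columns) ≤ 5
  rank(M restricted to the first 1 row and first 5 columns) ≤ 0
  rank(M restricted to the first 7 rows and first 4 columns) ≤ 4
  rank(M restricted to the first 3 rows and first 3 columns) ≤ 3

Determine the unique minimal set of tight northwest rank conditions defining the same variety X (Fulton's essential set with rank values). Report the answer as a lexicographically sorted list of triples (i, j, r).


Rank table r_w(9×9) implied by the 30 constraints:

  0, 0, 0, 0, 0, 1, 1, 1, 1
  0, 0, 0, 0, 0, 1, 2, 2, 2
  1, 1, 1, 1, 1, 2, 3, 3, 3
  1, 1, 2, 2, 2, 3, 4, 4, 4
  1, 1, 2, 3, 3, 4, 5, 5, 5
  1, 1, 2, 3, 3, 4, 5, 5, 6
  1, 2, 3, 4, 4, 5, 6, 6, 7
  1, 2, 3, 4, 4, 5, 6, 7, 8
  1, 2, 3, 4, 5, 6, 7, 8, 9

hence w(1..9) = (6, 7, 1, 3, 4, 9, 2, 8, 5).

5 SE-corners of the 16-cell Rothe diagram give Ess(w):

[(2, 5, 0), (6, 2, 1), (6, 5, 3), (6, 8, 5), (8, 5, 4)]


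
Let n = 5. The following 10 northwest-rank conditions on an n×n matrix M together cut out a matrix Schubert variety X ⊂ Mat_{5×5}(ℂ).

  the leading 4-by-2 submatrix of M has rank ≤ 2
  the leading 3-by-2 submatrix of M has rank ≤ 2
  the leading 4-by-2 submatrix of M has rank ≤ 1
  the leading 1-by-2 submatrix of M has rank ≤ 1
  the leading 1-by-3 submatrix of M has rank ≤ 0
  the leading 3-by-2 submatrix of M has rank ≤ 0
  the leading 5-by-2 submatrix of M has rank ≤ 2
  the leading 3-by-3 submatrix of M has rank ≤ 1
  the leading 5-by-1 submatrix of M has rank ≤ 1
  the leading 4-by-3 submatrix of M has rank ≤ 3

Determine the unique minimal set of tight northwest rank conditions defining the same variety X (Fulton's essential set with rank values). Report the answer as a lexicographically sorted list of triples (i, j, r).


Recovering R(i,j) via the rank-extension bound from the 10 conditions:

  R[1]: 0, 0, 0, 1, 1
  R[2]: 0, 0, 1, 2, 2
  R[3]: 0, 0, 1, 2, 3
  R[4]: 1, 1, 2, 3, 4
  R[5]: 1, 2, 3, 4, 5

so w = (4, 3, 5, 1, 2).

Fulton essential set (2 of the 7 Rothe cells):

[(1, 3, 0), (3, 2, 0)]


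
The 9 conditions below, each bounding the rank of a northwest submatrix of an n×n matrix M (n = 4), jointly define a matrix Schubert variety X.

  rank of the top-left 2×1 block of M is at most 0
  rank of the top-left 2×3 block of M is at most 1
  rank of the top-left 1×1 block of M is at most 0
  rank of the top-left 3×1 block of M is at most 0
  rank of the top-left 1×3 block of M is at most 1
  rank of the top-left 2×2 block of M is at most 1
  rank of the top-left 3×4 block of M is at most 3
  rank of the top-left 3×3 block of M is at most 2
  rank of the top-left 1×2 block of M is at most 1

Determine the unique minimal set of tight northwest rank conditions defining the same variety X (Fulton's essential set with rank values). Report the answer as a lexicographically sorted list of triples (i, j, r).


The tightest implied rank at each (i,j), from the 9 conditions:

  R[1]: 0, 1, 1, 1
  R[2]: 0, 1, 1, 2
  R[3]: 0, 1, 2, 3
  R[4]: 1, 2, 3, 4

second differences of R give the permutation w = (2, 4, 3, 1).

|D(w)|=4, |Ess(w)|=2:

[(2, 3, 1), (3, 1, 0)]


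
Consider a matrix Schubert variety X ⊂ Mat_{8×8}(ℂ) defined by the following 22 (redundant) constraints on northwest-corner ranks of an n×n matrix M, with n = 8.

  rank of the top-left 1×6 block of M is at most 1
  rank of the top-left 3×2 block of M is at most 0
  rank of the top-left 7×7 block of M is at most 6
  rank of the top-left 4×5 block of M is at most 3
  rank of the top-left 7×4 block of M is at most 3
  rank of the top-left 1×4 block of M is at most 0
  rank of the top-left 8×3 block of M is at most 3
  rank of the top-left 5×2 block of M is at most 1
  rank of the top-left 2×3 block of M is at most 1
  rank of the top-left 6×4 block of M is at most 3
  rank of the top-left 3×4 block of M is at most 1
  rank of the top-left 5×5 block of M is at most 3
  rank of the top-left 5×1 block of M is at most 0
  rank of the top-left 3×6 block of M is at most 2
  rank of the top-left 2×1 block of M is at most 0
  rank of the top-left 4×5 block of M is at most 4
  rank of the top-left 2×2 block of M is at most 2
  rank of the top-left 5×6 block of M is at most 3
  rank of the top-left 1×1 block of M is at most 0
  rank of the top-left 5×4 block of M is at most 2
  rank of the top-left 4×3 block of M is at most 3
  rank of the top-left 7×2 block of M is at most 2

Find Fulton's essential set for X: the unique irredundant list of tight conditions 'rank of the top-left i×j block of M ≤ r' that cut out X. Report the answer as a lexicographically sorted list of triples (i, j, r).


Reconstructing r_w from the 22 given conditions:

  i=1: 0  0  0  0  1  1  1  1
  i=2: 0  0  1  1  2  2  2  2
  i=3: 0  0  1  1  2  2  3  3
  i=4: 0  1  2  2  3  3  4  4
  i=5: 0  1  2  2  3  3  4  5
  i=6: 1  2  3  3  4  4  5  6
  i=7: 1  2  3  3  4  5  6  7
  i=8: 1  2  3  4  5  6  7  8

the unique w with this rank table is (5, 3, 7, 2, 8, 1, 6, 4).

D(w) has 15 cells with 8 SE-corners; essential set:

[(1, 4, 0), (3, 2, 0), (3, 4, 1), (3, 6, 2), (5, 1, 0), (5, 4, 2), (5, 6, 3), (7, 4, 3)]


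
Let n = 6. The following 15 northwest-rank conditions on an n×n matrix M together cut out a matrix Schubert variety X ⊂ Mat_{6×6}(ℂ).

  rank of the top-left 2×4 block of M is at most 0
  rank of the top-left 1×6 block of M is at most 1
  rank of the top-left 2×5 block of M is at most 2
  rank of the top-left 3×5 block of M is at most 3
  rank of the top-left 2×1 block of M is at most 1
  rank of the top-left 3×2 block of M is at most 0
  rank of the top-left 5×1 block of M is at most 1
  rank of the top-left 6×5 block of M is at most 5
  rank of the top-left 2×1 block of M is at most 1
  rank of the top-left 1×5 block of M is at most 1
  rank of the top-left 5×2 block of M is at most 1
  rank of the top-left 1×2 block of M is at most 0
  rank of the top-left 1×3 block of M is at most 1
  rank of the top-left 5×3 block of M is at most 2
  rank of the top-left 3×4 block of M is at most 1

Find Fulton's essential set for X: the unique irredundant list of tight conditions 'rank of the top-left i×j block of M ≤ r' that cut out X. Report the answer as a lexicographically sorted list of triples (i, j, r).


Reconstructing r_w from the 15 given conditions:

  i=1: 0 0 0 0 1 1
  i=2: 0 0 0 0 1 2
  i=3: 0 0 1 1 2 3
  i=4: 1 1 2 2 3 4
  i=5: 1 1 2 3 4 5
  i=6: 1 2 3 4 5 6

giving w = (5, 6, 3, 1, 4, 2) via Δ²R.

Fulton essential set (3 of the 11 Rothe cells):

[(2, 4, 0), (3, 2, 0), (5, 2, 1)]


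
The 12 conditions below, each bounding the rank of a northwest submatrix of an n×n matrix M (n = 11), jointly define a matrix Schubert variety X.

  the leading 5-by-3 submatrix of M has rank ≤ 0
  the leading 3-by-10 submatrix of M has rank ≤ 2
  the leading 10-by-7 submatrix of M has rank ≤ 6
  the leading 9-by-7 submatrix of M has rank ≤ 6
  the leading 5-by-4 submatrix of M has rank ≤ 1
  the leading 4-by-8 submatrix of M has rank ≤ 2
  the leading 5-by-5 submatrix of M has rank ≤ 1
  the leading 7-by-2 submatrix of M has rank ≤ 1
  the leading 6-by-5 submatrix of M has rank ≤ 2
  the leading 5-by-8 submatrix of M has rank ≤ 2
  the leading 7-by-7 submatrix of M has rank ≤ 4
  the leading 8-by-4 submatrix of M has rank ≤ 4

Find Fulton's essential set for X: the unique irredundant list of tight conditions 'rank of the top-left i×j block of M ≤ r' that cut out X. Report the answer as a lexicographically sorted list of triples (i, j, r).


Reconstructing r_w from the 12 given conditions:

  R[1]: 0 0 0 1 1 1 1 1 1 1 1
  R[2]: 0 0 0 1 1 2 2 2 2 2 2
  R[3]: 0 0 0 1 1 2 2 2 2 2 3
  R[4]: 0 0 0 1 1 2 2 2 3 3 4
  R[5]: 0 0 0 1 1 2 2 2 3 4 5
  R[6]: 1 1 1 2 2 3 3 3 4 5 6
  R[7]: 1 1 2 3 3 4 4 4 5 6 7
  R[8]: 1 2 3 4 4 5 5 5 6 7 8
  R[9]: 1 2 3 4 5 6 6 6 7 8 9
  R[10]: 1 2 3 4 5 6 6 7 8 9 10
  R[11]: 1 2 3 4 5 6 7 8 9 10 11

giving w = (4, 6, 11, 9, 10, 1, 3, 2, 5, 8, 7) via Δ²R.

6 SE-corners of the 29-cell Rothe diagram give Ess(w):

[(3, 10, 2), (5, 3, 0), (5, 5, 1), (5, 8, 2), (7, 2, 1), (10, 7, 6)]


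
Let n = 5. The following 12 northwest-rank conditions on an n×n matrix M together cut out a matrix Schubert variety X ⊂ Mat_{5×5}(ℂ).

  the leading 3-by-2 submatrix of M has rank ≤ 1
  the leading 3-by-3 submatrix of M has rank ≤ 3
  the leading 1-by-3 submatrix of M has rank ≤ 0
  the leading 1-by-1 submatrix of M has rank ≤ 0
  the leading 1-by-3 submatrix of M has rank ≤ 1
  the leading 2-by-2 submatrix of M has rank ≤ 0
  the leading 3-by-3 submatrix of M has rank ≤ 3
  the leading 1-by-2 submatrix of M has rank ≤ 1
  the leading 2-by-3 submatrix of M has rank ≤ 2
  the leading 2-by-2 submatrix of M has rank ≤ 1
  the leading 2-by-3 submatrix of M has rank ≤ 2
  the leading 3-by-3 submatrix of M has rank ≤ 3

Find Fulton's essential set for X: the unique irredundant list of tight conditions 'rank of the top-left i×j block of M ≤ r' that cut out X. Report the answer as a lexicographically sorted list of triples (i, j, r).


Propagating the 12 rank bounds to every northwest block:

  row 1: 0  0  0  1  1
  row 2: 0  0  1  2  2
  row 3: 1  1  2  3  3
  row 4: 1  2  3  4  4
  row 5: 1  2  3  4  5

giving w = (4, 3, 1, 2, 5) via Δ²R.

Fulton essential set (2 of the 5 Rothe cells):

[(1, 3, 0), (2, 2, 0)]


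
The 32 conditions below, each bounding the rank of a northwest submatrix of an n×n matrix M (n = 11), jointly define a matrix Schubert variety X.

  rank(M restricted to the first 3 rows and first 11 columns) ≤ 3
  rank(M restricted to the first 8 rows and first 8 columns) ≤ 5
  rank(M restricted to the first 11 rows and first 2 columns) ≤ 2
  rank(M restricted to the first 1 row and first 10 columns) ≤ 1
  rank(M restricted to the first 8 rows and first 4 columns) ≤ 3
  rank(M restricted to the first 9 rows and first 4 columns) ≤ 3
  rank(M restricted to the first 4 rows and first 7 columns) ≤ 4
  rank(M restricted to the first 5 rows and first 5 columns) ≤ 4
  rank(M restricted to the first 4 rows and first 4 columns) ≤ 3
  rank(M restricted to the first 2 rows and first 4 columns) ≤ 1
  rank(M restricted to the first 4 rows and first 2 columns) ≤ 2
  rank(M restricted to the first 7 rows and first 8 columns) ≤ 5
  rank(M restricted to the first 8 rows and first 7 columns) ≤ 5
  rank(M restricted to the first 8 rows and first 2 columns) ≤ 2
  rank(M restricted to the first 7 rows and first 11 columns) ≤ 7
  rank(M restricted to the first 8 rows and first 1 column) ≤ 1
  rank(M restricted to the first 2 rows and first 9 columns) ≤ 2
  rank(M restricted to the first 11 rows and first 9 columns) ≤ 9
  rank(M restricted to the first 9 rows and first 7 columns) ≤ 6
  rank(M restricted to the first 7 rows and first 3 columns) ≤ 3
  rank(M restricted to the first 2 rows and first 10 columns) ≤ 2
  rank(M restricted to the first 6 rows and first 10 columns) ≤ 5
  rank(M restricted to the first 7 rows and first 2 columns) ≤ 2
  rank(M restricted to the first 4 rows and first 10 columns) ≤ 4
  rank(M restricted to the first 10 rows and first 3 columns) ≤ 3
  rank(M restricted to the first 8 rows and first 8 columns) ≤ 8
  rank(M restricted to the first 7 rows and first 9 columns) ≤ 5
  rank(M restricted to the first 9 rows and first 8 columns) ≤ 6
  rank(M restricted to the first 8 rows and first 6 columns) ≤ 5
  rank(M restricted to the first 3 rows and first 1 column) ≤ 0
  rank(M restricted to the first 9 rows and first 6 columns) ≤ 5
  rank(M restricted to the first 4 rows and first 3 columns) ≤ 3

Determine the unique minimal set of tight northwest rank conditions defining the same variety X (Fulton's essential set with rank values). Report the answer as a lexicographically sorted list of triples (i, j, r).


Propagating the 32 rank bounds to every northwest block:

  R[1]: 0 | 1 | 1 | 1 | 1 | 1 | 1 | 1 | 1 | 1 | 1
  R[2]: 0 | 1 | 1 | 1 | 2 | 2 | 2 | 2 | 2 | 2 | 2
  R[3]: 0 | 1 | 2 | 2 | 3 | 3 | 3 | 3 | 3 | 3 | 3
  R[4]: 1 | 2 | 3 | 3 | 4 | 4 | 4 | 4 | 4 | 4 | 4
  R[5]: 1 | 2 | 3 | 3 | 4 | 5 | 5 | 5 | 5 | 5 | 5
  R[6]: 1 | 2 | 3 | 3 | 4 | 5 | 5 | 5 | 5 | 5 | 6
  R[7]: 1 | 2 | 3 | 3 | 4 | 5 | 5 | 5 | 5 | 6 | 7
  R[8]: 1 | 2 | 3 | 3 | 4 | 5 | 5 | 5 | 6 | 7 | 8
  R[9]: 1 | 2 | 3 | 3 | 4 | 5 | 6 | 6 | 7 | 8 | 9
  R[10]: 1 | 2 | 3 | 4 | 5 | 6 | 7 | 7 | 8 | 9 | 10
  R[11]: 1 | 2 | 3 | 4 | 5 | 6 | 7 | 8 | 9 | 10 | 11

hence w(1..11) = (2, 5, 3, 1, 6, 11, 10, 9, 7, 4, 8).

Rothe diagram D(w) (19 cells), 6 SE-corners (essential conditions):

[(2, 4, 1), (3, 1, 0), (6, 10, 5), (7, 9, 5), (8, 8, 5), (9, 4, 3)]


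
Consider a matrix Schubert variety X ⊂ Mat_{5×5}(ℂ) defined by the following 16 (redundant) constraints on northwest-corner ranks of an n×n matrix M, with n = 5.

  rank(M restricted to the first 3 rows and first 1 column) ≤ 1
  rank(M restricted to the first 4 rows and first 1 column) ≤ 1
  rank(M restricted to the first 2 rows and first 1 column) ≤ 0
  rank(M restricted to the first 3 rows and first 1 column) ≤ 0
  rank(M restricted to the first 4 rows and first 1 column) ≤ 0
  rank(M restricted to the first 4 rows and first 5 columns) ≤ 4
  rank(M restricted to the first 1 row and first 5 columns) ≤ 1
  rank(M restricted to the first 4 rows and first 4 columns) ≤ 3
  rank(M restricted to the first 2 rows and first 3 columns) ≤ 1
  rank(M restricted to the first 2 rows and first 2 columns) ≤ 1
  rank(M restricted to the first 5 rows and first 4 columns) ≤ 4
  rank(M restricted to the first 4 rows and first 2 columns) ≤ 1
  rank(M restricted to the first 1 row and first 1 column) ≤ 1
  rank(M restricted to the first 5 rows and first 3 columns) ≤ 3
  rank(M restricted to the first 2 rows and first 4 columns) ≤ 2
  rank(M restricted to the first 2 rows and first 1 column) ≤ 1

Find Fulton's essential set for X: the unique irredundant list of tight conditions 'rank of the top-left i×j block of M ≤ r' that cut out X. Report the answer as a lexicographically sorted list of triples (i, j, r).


Rank table r_w(5×5) implied by the 16 constraints:

  row 1: 0 | 1 | 1 | 1 | 1
  row 2: 0 | 1 | 1 | 2 | 2
  row 3: 0 | 1 | 2 | 3 | 3
  row 4: 0 | 1 | 2 | 3 | 4
  row 5: 1 | 2 | 3 | 4 | 5

hence w(1..5) = (2, 4, 3, 5, 1).

Rothe diagram D(w) (5 cells), 2 SE-corners (essential conditions):

[(2, 3, 1), (4, 1, 0)]


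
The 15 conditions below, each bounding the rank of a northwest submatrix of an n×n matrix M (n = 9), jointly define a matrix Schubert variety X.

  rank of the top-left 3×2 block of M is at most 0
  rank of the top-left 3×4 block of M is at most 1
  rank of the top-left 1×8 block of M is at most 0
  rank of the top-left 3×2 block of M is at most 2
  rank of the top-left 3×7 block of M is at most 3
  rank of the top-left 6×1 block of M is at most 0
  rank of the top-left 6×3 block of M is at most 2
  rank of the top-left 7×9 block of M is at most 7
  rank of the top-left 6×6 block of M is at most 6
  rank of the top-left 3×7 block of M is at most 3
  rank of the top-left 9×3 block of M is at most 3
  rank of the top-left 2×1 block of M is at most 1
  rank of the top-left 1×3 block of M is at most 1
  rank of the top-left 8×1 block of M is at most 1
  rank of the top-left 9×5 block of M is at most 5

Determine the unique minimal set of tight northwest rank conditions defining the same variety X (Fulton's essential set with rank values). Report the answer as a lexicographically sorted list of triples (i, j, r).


Recovering R(i,j) via the rank-extension bound from the 15 conditions:

  R[1]: 0 | 0 | 0 | 0 | 0 | 0 | 0 | 0 | 1
  R[2]: 0 | 0 | 1 | 1 | 1 | 1 | 1 | 1 | 2
  R[3]: 0 | 0 | 1 | 1 | 2 | 2 | 2 | 2 | 3
  R[4]: 0 | 1 | 2 | 2 | 3 | 3 | 3 | 3 | 4
  R[5]: 0 | 1 | 2 | 3 | 4 | 4 | 4 | 4 | 5
  R[6]: 0 | 1 | 2 | 3 | 4 | 5 | 5 | 5 | 6
  R[7]: 1 | 2 | 3 | 4 | 5 | 6 | 6 | 6 | 7
  R[8]: 1 | 2 | 3 | 4 | 5 | 6 | 7 | 7 | 8
  R[9]: 1 | 2 | 3 | 4 | 5 | 6 | 7 | 8 | 9

giving w = (9, 3, 5, 2, 4, 6, 1, 7, 8) via Δ²R.

ℓ(w)=16; the 4 essential cells (i,j,r):

[(1, 8, 0), (3, 2, 0), (3, 4, 1), (6, 1, 0)]
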